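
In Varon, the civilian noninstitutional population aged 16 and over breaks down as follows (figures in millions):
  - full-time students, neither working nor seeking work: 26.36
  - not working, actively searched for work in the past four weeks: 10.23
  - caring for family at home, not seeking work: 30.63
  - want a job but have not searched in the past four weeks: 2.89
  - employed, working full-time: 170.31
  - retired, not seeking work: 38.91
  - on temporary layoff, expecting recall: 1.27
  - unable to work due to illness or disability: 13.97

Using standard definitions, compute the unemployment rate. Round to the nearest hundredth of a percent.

Unemployment rate ≈ 6.33%.

Employed = 170.31 million.
Unemployed = 10.23 + 1.27 = 11.50 million (jobless and actively searching, or on temporary layoff).
Labor force = 170.31 + 11.50 = 181.81 million.
Unemployment rate = 11.50 / 181.81 = 6.33%.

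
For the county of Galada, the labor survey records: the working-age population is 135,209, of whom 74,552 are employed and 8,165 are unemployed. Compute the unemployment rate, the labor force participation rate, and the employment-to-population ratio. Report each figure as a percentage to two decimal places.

Labor force = employed + unemployed = 74,552 + 8,165 = 82,717.
Unemployment rate = 8,165 / 82,717 = 9.87%.
Labor force participation rate = 82,717 / 135,209 = 61.18%.
Employment-population ratio = 74,552 / 135,209 = 55.14%.

Unemployment rate ≈ 9.87%; labor force participation rate ≈ 61.18%; employment-population ratio ≈ 55.14%.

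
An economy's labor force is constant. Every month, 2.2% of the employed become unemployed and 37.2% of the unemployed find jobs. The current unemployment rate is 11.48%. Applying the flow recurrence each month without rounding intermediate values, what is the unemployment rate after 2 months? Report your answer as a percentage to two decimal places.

With a fixed labor force, u_{t+1} = u_t + s·(1−u_t) − f·u_t = u_t·(1−s−f) + s.
Here 1−s−f = 0.606 and s = 0.022.
u_1 = 0.114800 × 0.606 + 0.022 = 0.091569.
u_2 = 0.091569 × 0.606 + 0.022 = 0.077491.

Unemployment rate after two months ≈ 7.75%.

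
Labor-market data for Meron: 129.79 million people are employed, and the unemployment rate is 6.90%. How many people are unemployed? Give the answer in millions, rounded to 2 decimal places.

About 9.62 million are unemployed.

Let U be the number unemployed. The labor force is E + U, and U/(E+U) = 0.0690.
So U = 0.0690 × 129.79 / (1 − 0.0690) = 8.9555 / 0.9310 ≈ 9.62 million.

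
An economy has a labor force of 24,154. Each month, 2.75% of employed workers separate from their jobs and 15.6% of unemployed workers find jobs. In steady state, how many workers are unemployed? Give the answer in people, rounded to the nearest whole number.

Steady-state unemployment rate u* = s/(s+f) = 2.75/(2.75+15.6) = 0.149864.
Unemployed = u* × labor force = 0.149864 × 24,154 ≈ 3,620.

About 3,620 are unemployed in steady state.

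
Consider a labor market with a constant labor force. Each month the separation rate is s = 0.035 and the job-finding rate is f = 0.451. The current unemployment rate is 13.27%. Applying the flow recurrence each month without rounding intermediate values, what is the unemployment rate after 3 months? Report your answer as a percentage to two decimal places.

Unemployment rate after three months ≈ 8.03%.

With a fixed labor force, u_{t+1} = u_t + s·(1−u_t) − f·u_t = u_t·(1−s−f) + s.
Here 1−s−f = 0.514 and s = 0.035.
u_1 = 0.132700 × 0.514 + 0.035 = 0.103208.
u_2 = 0.103208 × 0.514 + 0.035 = 0.088049.
u_3 = 0.088049 × 0.514 + 0.035 = 0.080257.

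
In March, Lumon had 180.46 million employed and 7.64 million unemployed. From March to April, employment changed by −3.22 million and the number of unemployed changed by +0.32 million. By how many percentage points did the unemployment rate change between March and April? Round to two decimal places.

March: labor force = 180.46 + 7.64 = 188.10; u = 7.64/188.10 = 4.06%.
April: labor force = 177.24 + 7.96 = 185.20; u = 7.96/185.20 = 4.30%.
Change = 4.30% − 4.06% = +0.24 pp.

The unemployment rate changed by +0.24 percentage points.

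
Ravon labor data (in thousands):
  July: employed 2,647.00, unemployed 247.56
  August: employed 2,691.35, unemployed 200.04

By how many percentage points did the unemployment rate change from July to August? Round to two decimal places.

July: labor force = 2,647.00 + 247.56 = 2,894.56; u = 247.56/2,894.56 = 8.55%.
August: labor force = 2,691.35 + 200.04 = 2,891.39; u = 200.04/2,891.39 = 6.92%.
Change = 6.92% − 8.55% = −1.63 pp.

The unemployment rate changed by −1.63 percentage points.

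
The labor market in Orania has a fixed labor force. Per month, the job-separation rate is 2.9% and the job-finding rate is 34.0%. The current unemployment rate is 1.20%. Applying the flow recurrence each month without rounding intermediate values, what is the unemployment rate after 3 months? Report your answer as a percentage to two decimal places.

Unemployment rate after three months ≈ 6.19%.

With a fixed labor force, u_{t+1} = u_t + s·(1−u_t) − f·u_t = u_t·(1−s−f) + s.
Here 1−s−f = 0.631 and s = 0.029.
u_1 = 0.012000 × 0.631 + 0.029 = 0.036572.
u_2 = 0.036572 × 0.631 + 0.029 = 0.052077.
u_3 = 0.052077 × 0.631 + 0.029 = 0.061861.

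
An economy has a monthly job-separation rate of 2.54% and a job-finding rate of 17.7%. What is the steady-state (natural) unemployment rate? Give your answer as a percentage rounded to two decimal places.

Steady-state unemployment rate ≈ 12.55%.

At steady state the flows balance: s·E = f·U, so U/(E+U) = s/(s+f).
u* = 2.54 / (2.54 + 17.7) = 2.54 / 20.24 = 12.55%.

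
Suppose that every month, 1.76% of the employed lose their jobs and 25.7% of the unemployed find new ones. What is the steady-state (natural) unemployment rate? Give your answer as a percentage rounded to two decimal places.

At steady state the flows balance: s·E = f·U, so U/(E+U) = s/(s+f).
u* = 1.76 / (1.76 + 25.7) = 1.76 / 27.46 = 6.41%.

Steady-state unemployment rate ≈ 6.41%.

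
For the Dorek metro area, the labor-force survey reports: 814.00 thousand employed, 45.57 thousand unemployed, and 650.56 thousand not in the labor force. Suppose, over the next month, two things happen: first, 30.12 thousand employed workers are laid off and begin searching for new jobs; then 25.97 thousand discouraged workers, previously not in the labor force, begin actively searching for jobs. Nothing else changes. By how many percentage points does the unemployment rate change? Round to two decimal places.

Initially, labor force = 814.00 + 45.57 = 859.57 thousand, so u = 45.57/859.57 = 5.30%.
After the first change, employed falls and unemployed rises by 30.12; labor force unchanged → E = 783.88, U = 75.69, labor force = 859.57 thousand.
After the second change, unemployed and labor force both rise by 25.97 → E = 783.88, U = 101.66, labor force = 885.54 thousand.
New unemployment rate = 101.66 / 885.54 = 11.48%.
Change = 11.48% − 5.30% = +6.18 percentage points.

The unemployment rate changes by +6.18 percentage points.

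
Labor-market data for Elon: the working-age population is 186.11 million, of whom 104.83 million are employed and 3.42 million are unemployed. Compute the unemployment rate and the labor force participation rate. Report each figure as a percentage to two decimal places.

Labor force = employed + unemployed = 104.83 + 3.42 = 108.25 million.
Unemployment rate = 3.42 / 108.25 = 3.16%.
Labor force participation rate = 108.25 / 186.11 = 58.16%.

Unemployment rate ≈ 3.16%; labor force participation rate ≈ 58.16%.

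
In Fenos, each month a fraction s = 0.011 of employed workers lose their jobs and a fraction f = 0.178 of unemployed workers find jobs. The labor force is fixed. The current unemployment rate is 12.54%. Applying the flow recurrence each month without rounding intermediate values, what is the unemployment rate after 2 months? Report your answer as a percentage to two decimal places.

With a fixed labor force, u_{t+1} = u_t + s·(1−u_t) − f·u_t = u_t·(1−s−f) + s.
Here 1−s−f = 0.811 and s = 0.011.
u_1 = 0.125400 × 0.811 + 0.011 = 0.112699.
u_2 = 0.112699 × 0.811 + 0.011 = 0.102399.

Unemployment rate after two months ≈ 10.24%.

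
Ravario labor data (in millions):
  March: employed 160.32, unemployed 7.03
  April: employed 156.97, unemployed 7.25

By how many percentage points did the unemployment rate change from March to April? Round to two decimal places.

The unemployment rate changed by +0.21 percentage points.

March: labor force = 160.32 + 7.03 = 167.35; u = 7.03/167.35 = 4.20%.
April: labor force = 156.97 + 7.25 = 164.22; u = 7.25/164.22 = 4.41%.
Change = 4.41% − 4.20% = +0.21 pp.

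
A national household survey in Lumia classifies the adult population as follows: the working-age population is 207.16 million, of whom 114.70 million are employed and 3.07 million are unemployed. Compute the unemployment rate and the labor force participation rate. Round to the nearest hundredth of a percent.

Unemployment rate ≈ 2.61%; labor force participation rate ≈ 56.85%.

Labor force = employed + unemployed = 114.70 + 3.07 = 117.77 million.
Unemployment rate = 3.07 / 117.77 = 2.61%.
Labor force participation rate = 117.77 / 207.16 = 56.85%.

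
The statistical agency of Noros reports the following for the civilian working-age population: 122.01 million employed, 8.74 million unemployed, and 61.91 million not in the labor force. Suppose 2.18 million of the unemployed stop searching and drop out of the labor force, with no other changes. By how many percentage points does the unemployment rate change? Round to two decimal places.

Initially, labor force = 122.01 + 8.74 = 130.75 million, so u = 8.74/130.75 = 6.68%.
After the change, unemployed and labor force both fall by 2.18 → E = 122.01, U = 6.56, labor force = 128.57 million.
New unemployment rate = 6.56 / 128.57 = 5.10%.
Change = 5.10% − 6.68% = −1.58 percentage points.

The unemployment rate changes by −1.58 percentage points.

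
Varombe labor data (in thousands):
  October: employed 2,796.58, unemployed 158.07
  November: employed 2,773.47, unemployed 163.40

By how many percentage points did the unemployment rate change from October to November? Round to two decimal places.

October: labor force = 2,796.58 + 158.07 = 2,954.65; u = 158.07/2,954.65 = 5.35%.
November: labor force = 2,773.47 + 163.40 = 2,936.87; u = 163.40/2,936.87 = 5.56%.
Change = 5.56% − 5.35% = +0.21 pp.

The unemployment rate changed by +0.21 percentage points.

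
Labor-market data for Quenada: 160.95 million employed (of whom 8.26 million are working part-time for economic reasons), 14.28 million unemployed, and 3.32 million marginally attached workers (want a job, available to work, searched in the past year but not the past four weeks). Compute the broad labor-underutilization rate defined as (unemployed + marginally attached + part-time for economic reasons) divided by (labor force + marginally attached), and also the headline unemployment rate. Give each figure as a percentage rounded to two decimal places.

Labor force = 160.95 + 14.28 = 175.23 million.
Numerator = 14.28 + 3.32 + 8.26 = 25.86 million.
Denominator = 175.23 + 3.32 = 178.55 million.
Broad rate = 25.86 / 178.55 = 14.48%.
Headline unemployment rate = 14.28 / 175.23 = 8.15%.

Broad underutilization rate ≈ 14.48%; headline unemployment rate ≈ 8.15%.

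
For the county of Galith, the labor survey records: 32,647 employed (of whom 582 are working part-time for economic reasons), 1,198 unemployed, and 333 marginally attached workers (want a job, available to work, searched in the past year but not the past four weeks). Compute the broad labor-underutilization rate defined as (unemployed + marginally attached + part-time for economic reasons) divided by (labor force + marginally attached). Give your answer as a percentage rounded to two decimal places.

Labor force = 32,647 + 1,198 = 33,845.
Numerator = 1,198 + 333 + 582 = 2,113.
Denominator = 33,845 + 333 = 34,178.
Broad rate = 2,113 / 34,178 = 6.18%.

Broad underutilization rate ≈ 6.18%.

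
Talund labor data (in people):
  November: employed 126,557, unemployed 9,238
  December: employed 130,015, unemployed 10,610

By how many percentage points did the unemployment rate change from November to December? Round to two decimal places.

The unemployment rate changed by +0.74 percentage points.

November: labor force = 126,557 + 9,238 = 135,795; u = 9,238/135,795 = 6.80%.
December: labor force = 130,015 + 10,610 = 140,625; u = 10,610/140,625 = 7.54%.
Change = 7.54% − 6.80% = +0.74 pp.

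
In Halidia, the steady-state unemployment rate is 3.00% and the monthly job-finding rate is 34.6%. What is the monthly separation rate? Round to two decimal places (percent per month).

Separation rate ≈ 1.07% per month.

From u* = s/(s+f): s = u·f/(1−u).
s = 0.0300 × 34.6 / (1 − 0.0300) = 1.0380 / 0.9700 ≈ 1.07% per month.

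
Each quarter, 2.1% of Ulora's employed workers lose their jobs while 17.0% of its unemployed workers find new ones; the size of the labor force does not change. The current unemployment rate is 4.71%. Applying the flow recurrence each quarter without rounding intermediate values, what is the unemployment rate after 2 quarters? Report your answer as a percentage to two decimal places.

With a fixed labor force, u_{t+1} = u_t + s·(1−u_t) − f·u_t = u_t·(1−s−f) + s.
Here 1−s−f = 0.809 and s = 0.021.
u_1 = 0.047100 × 0.809 + 0.021 = 0.059104.
u_2 = 0.059104 × 0.809 + 0.021 = 0.068815.

Unemployment rate after two quarters ≈ 6.88%.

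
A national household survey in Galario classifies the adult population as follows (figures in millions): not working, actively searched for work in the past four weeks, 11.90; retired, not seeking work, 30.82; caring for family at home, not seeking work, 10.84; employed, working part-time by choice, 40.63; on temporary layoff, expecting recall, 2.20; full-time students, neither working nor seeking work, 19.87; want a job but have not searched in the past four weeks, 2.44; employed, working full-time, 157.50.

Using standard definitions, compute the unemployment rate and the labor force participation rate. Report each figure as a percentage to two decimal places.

Employed = 40.63 + 157.50 = 198.13 million.
Unemployed = 11.90 + 2.20 = 14.10 million (jobless and actively searching, or on temporary layoff).
Labor force = 198.13 + 14.10 = 212.23 million.
Not in labor force = 30.82 + 10.84 + 19.87 + 2.44 = 63.97 million (those not working and not actively searching are outside the labor force — including those who want a job but have given up searching).
Civilian working-age population = 212.23 + 63.97 = 276.20 million.
Unemployment rate = 14.10 / 212.23 = 6.64%.
Labor force participation rate = 212.23 / 276.20 = 76.84%.

Unemployment rate ≈ 6.64%; labor force participation rate ≈ 76.84%.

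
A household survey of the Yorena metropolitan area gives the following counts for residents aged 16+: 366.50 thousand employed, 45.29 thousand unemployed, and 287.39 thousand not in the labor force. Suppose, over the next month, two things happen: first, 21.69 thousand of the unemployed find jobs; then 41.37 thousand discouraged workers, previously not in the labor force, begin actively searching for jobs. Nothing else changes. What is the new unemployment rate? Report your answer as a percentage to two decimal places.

New unemployment rate ≈ 14.34%.

Initially, labor force = 366.50 + 45.29 = 411.79 thousand, so u = 45.29/411.79 = 11.00%.
After the first change, unemployed falls and employed rises by 21.69; labor force unchanged → E = 388.19, U = 23.60, labor force = 411.79 thousand.
After the second change, unemployed and labor force both rise by 41.37 → E = 388.19, U = 64.97, labor force = 453.16 thousand.
New unemployment rate = 64.97 / 453.16 = 14.34%.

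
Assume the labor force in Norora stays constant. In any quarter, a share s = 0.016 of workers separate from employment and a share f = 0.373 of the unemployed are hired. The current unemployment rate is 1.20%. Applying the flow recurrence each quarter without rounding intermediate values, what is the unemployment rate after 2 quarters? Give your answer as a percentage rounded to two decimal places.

Unemployment rate after two quarters ≈ 3.03%.

With a fixed labor force, u_{t+1} = u_t + s·(1−u_t) − f·u_t = u_t·(1−s−f) + s.
Here 1−s−f = 0.611 and s = 0.016.
u_1 = 0.012000 × 0.611 + 0.016 = 0.023332.
u_2 = 0.023332 × 0.611 + 0.016 = 0.030256.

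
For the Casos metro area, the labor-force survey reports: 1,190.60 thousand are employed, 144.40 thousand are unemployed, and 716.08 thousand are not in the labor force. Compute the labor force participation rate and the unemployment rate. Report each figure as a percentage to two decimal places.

Labor force = employed + unemployed = 1,190.60 + 144.40 = 1,335.00 thousand.
Working-age population = 1,335.00 + 716.08 = 2,051.08 thousand.
Unemployment rate = 144.40 / 1,335.00 = 10.82%.
Labor force participation rate = 1,335.00 / 2,051.08 = 65.09%.

Labor force participation rate ≈ 65.09%; unemployment rate ≈ 10.82%.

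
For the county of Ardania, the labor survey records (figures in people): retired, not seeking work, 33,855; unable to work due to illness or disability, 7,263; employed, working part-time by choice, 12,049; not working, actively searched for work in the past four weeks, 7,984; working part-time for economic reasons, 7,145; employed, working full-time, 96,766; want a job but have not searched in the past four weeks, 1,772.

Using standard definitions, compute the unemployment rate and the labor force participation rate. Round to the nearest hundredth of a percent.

Unemployment rate ≈ 6.44%; labor force participation rate ≈ 74.29%.

Employed = 12,049 + 7,145 + 96,766 = 115,960 (anyone who worked, including part-time for economic reasons, counts as employed).
Unemployed = 7,984.
Labor force = 115,960 + 7,984 = 123,944.
Not in labor force = 33,855 + 7,263 + 1,772 = 42,890 (those not working and not actively searching are outside the labor force — including those who want a job but have given up searching).
Civilian working-age population = 123,944 + 42,890 = 166,834.
Unemployment rate = 7,984 / 123,944 = 6.44%.
Labor force participation rate = 123,944 / 166,834 = 74.29%.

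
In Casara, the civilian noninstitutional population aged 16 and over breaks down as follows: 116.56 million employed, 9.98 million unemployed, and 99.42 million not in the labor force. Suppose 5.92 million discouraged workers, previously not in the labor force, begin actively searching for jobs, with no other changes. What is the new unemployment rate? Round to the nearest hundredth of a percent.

Initially, labor force = 116.56 + 9.98 = 126.54 million, so u = 9.98/126.54 = 7.89%.
After the change, unemployed and labor force both rise by 5.92 → E = 116.56, U = 15.90, labor force = 132.46 million.
New unemployment rate = 15.90 / 132.46 = 12.00%.

New unemployment rate ≈ 12.00%.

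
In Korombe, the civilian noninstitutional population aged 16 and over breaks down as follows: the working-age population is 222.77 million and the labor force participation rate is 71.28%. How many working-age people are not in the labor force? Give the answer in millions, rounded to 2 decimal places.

Share not in the labor force = 1 − 0.7128 = 0.2872.
Not in labor force = 0.2872 × 222.77 ≈ 63.98 million.

About 63.98 million are not in the labor force.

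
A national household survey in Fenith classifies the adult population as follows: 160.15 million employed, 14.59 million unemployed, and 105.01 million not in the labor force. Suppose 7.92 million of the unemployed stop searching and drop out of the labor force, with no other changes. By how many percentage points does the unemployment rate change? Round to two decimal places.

Initially, labor force = 160.15 + 14.59 = 174.74 million, so u = 14.59/174.74 = 8.35%.
After the change, unemployed and labor force both fall by 7.92 → E = 160.15, U = 6.67, labor force = 166.82 million.
New unemployment rate = 6.67 / 166.82 = 4.00%.
Change = 4.00% − 8.35% = −4.35 percentage points.

The unemployment rate changes by −4.35 percentage points.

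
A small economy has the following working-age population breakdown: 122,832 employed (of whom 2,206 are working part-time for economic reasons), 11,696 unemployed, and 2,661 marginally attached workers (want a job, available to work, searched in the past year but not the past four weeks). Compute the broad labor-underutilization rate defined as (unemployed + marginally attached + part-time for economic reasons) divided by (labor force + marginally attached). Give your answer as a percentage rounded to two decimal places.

Labor force = 122,832 + 11,696 = 134,528.
Numerator = 11,696 + 2,661 + 2,206 = 16,563.
Denominator = 134,528 + 2,661 = 137,189.
Broad rate = 16,563 / 137,189 = 12.07%.

Broad underutilization rate ≈ 12.07%.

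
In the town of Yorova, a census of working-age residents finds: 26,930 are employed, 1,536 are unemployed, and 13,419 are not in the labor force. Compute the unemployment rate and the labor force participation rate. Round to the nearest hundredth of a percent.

Unemployment rate ≈ 5.40%; labor force participation rate ≈ 67.96%.

Labor force = employed + unemployed = 26,930 + 1,536 = 28,466.
Working-age population = 28,466 + 13,419 = 41,885.
Unemployment rate = 1,536 / 28,466 = 5.40%.
Labor force participation rate = 28,466 / 41,885 = 67.96%.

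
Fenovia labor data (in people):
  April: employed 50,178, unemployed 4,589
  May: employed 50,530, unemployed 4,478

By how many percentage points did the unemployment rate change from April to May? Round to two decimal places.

The unemployment rate changed by −0.24 percentage points.

April: labor force = 50,178 + 4,589 = 54,767; u = 4,589/54,767 = 8.38%.
May: labor force = 50,530 + 4,478 = 55,008; u = 4,478/55,008 = 8.14%.
Change = 8.14% − 8.38% = −0.24 pp.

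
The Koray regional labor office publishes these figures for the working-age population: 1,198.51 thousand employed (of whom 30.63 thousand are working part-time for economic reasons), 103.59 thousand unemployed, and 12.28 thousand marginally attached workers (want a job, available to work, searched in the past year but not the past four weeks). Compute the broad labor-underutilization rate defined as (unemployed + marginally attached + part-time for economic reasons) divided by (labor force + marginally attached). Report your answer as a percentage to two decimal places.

Labor force = 1,198.51 + 103.59 = 1,302.10 thousand.
Numerator = 103.59 + 12.28 + 30.63 = 146.50 thousand.
Denominator = 1,302.10 + 12.28 = 1,314.38 thousand.
Broad rate = 146.50 / 1,314.38 = 11.15%.

Broad underutilization rate ≈ 11.15%.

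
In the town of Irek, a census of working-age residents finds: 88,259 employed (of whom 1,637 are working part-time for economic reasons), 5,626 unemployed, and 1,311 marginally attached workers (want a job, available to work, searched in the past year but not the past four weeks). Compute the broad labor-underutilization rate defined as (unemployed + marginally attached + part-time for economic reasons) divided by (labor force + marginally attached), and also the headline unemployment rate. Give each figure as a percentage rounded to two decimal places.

Broad underutilization rate ≈ 9.01%; headline unemployment rate ≈ 5.99%.

Labor force = 88,259 + 5,626 = 93,885.
Numerator = 5,626 + 1,311 + 1,637 = 8,574.
Denominator = 93,885 + 1,311 = 95,196.
Broad rate = 8,574 / 95,196 = 9.01%.
Headline unemployment rate = 5,626 / 93,885 = 5.99%.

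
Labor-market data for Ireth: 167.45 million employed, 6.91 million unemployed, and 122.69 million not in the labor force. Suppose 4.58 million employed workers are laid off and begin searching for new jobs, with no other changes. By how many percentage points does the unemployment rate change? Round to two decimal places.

Initially, labor force = 167.45 + 6.91 = 174.36 million, so u = 6.91/174.36 = 3.96%.
After the change, employed falls and unemployed rises by 4.58; labor force unchanged → E = 162.87, U = 11.49, labor force = 174.36 million.
New unemployment rate = 11.49 / 174.36 = 6.59%.
Change = 6.59% − 3.96% = +2.63 percentage points.

The unemployment rate changes by +2.63 percentage points.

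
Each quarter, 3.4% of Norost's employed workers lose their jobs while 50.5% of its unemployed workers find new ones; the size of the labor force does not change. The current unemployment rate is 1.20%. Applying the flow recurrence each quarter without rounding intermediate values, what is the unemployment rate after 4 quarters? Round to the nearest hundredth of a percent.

With a fixed labor force, u_{t+1} = u_t + s·(1−u_t) − f·u_t = u_t·(1−s−f) + s.
Here 1−s−f = 0.461 and s = 0.034.
u_1 = 0.012000 × 0.461 + 0.034 = 0.039532.
u_2 = 0.039532 × 0.461 + 0.034 = 0.052224.
u_3 = 0.052224 × 0.461 + 0.034 = 0.058075.
u_4 = 0.058075 × 0.461 + 0.034 = 0.060773.

Unemployment rate after four quarters ≈ 6.08%.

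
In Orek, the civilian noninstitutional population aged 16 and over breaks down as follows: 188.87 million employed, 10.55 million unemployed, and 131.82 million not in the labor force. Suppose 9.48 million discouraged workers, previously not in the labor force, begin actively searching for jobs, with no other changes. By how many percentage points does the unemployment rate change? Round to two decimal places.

Initially, labor force = 188.87 + 10.55 = 199.42 million, so u = 10.55/199.42 = 5.29%.
After the change, unemployed and labor force both rise by 9.48 → E = 188.87, U = 20.03, labor force = 208.90 million.
New unemployment rate = 20.03 / 208.90 = 9.59%.
Change = 9.59% − 5.29% = +4.30 percentage points.

The unemployment rate changes by +4.30 percentage points.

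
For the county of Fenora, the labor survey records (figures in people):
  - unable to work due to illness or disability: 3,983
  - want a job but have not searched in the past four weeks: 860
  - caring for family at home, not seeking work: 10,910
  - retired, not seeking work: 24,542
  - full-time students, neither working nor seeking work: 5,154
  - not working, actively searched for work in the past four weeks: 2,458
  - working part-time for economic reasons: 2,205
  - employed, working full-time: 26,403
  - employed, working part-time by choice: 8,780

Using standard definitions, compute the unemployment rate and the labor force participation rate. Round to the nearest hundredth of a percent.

Employed = 2,205 + 26,403 + 8,780 = 37,388 (anyone who worked, including part-time for economic reasons, counts as employed).
Unemployed = 2,458.
Labor force = 37,388 + 2,458 = 39,846.
Not in labor force = 3,983 + 860 + 10,910 + 24,542 + 5,154 = 45,449 (those not working and not actively searching are outside the labor force — including those who want a job but have given up searching).
Civilian working-age population = 39,846 + 45,449 = 85,295.
Unemployment rate = 2,458 / 39,846 = 6.17%.
Labor force participation rate = 39,846 / 85,295 = 46.72%.

Unemployment rate ≈ 6.17%; labor force participation rate ≈ 46.72%.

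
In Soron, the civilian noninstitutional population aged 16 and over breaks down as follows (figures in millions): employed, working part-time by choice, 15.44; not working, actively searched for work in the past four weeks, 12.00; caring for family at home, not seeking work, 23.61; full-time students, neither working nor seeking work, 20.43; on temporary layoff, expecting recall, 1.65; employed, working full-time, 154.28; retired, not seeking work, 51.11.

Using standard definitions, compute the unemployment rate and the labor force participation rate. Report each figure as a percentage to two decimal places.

Unemployment rate ≈ 7.44%; labor force participation rate ≈ 65.84%.

Employed = 15.44 + 154.28 = 169.72 million.
Unemployed = 12.00 + 1.65 = 13.65 million (jobless and actively searching, or on temporary layoff).
Labor force = 169.72 + 13.65 = 183.37 million.
Not in labor force = 23.61 + 20.43 + 51.11 = 95.15 million (those not working and not actively searching are outside the labor force).
Civilian working-age population = 183.37 + 95.15 = 278.52 million.
Unemployment rate = 13.65 / 183.37 = 7.44%.
Labor force participation rate = 183.37 / 278.52 = 65.84%.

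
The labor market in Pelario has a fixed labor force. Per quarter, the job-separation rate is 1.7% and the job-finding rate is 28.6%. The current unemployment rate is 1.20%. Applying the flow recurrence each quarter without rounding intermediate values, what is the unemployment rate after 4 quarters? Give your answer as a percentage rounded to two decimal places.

Unemployment rate after four quarters ≈ 4.57%.

With a fixed labor force, u_{t+1} = u_t + s·(1−u_t) − f·u_t = u_t·(1−s−f) + s.
Here 1−s−f = 0.697 and s = 0.017.
u_1 = 0.012000 × 0.697 + 0.017 = 0.025364.
u_2 = 0.025364 × 0.697 + 0.017 = 0.034679.
u_3 = 0.034679 × 0.697 + 0.017 = 0.041171.
u_4 = 0.041171 × 0.697 + 0.017 = 0.045696.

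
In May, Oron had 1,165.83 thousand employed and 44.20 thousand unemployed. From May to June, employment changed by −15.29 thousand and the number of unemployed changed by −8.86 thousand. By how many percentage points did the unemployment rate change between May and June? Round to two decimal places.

The unemployment rate changed by −0.67 percentage points.

May: labor force = 1,165.83 + 44.20 = 1,210.03; u = 44.20/1,210.03 = 3.65%.
June: labor force = 1,150.54 + 35.34 = 1,185.88; u = 35.34/1,185.88 = 2.98%.
Change = 2.98% − 3.65% = −0.67 pp.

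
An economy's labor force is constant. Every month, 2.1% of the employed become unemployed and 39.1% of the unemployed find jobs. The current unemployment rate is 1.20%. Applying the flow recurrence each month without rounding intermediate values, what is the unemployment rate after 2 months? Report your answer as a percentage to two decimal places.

With a fixed labor force, u_{t+1} = u_t + s·(1−u_t) − f·u_t = u_t·(1−s−f) + s.
Here 1−s−f = 0.588 and s = 0.021.
u_1 = 0.012000 × 0.588 + 0.021 = 0.028056.
u_2 = 0.028056 × 0.588 + 0.021 = 0.037497.

Unemployment rate after two months ≈ 3.75%.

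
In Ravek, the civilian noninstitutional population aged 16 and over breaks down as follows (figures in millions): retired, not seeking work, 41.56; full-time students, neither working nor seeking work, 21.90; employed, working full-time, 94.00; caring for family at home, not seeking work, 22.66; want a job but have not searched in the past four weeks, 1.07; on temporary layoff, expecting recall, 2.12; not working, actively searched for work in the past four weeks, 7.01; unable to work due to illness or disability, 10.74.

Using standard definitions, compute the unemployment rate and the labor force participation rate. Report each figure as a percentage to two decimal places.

Unemployment rate ≈ 8.85%; labor force participation rate ≈ 51.29%.

Employed = 94.00 million.
Unemployed = 2.12 + 7.01 = 9.13 million (jobless and actively searching, or on temporary layoff).
Labor force = 94.00 + 9.13 = 103.13 million.
Not in labor force = 41.56 + 21.90 + 22.66 + 1.07 + 10.74 = 97.93 million (those not working and not actively searching are outside the labor force — including those who want a job but have given up searching).
Civilian working-age population = 103.13 + 97.93 = 201.06 million.
Unemployment rate = 9.13 / 103.13 = 8.85%.
Labor force participation rate = 103.13 / 201.06 = 51.29%.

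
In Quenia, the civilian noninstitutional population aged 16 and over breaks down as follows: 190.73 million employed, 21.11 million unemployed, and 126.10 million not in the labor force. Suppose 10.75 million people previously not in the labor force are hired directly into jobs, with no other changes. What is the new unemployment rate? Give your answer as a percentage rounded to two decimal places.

New unemployment rate ≈ 9.48%.

Initially, labor force = 190.73 + 21.11 = 211.84 million, so u = 21.11/211.84 = 9.97%.
After the change, employed and labor force both rise by 10.75; unemployed unchanged → E = 201.48, U = 21.11, labor force = 222.59 million.
New unemployment rate = 21.11 / 222.59 = 9.48%.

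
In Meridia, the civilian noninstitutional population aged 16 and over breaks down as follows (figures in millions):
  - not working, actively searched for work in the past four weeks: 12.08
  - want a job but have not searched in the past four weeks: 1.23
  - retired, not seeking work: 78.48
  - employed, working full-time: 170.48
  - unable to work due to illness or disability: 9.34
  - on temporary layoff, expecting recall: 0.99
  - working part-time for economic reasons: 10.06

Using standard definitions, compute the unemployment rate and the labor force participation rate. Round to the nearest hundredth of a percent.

Employed = 170.48 + 10.06 = 180.54 million (anyone who worked, including part-time for economic reasons, counts as employed).
Unemployed = 12.08 + 0.99 = 13.07 million (jobless and actively searching, or on temporary layoff).
Labor force = 180.54 + 13.07 = 193.61 million.
Not in labor force = 1.23 + 78.48 + 9.34 = 89.05 million (those not working and not actively searching are outside the labor force — including those who want a job but have given up searching).
Civilian working-age population = 193.61 + 89.05 = 282.66 million.
Unemployment rate = 13.07 / 193.61 = 6.75%.
Labor force participation rate = 193.61 / 282.66 = 68.50%.

Unemployment rate ≈ 6.75%; labor force participation rate ≈ 68.50%.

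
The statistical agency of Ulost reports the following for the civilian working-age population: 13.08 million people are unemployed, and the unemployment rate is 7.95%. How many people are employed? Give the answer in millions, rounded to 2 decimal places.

About 151.45 million are employed.

Labor force = U / u = 13.08 / 0.0795 ≈ 164.53 million.
Employed = labor force − unemployed = 164.53 − 13.08 = 151.45 million.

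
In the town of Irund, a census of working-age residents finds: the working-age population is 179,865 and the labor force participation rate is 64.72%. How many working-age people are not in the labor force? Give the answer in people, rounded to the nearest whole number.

About 63,456 are not in the labor force.

Share not in the labor force = 1 − 0.6472 = 0.3528.
Not in labor force = 0.3528 × 179,865 ≈ 63,456.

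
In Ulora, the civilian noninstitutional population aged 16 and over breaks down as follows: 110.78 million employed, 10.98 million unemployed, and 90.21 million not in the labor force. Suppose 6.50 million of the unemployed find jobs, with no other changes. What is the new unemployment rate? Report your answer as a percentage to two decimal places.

Initially, labor force = 110.78 + 10.98 = 121.76 million, so u = 10.98/121.76 = 9.02%.
After the change, unemployed falls and employed rises by 6.50; labor force unchanged → E = 117.28, U = 4.48, labor force = 121.76 million.
New unemployment rate = 4.48 / 121.76 = 3.68%.

New unemployment rate ≈ 3.68%.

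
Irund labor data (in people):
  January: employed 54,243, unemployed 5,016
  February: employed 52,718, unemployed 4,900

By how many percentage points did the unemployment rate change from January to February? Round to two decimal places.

The unemployment rate changed by +0.04 percentage points.

January: labor force = 54,243 + 5,016 = 59,259; u = 5,016/59,259 = 8.46%.
February: labor force = 52,718 + 4,900 = 57,618; u = 4,900/57,618 = 8.50%.
Change = 8.50% − 8.46% = +0.04 pp.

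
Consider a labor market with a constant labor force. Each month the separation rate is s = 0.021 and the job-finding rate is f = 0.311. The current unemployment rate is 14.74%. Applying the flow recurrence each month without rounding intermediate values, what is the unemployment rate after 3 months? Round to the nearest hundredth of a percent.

With a fixed labor force, u_{t+1} = u_t + s·(1−u_t) − f·u_t = u_t·(1−s−f) + s.
Here 1−s−f = 0.668 and s = 0.021.
u_1 = 0.147400 × 0.668 + 0.021 = 0.119463.
u_2 = 0.119463 × 0.668 + 0.021 = 0.100801.
u_3 = 0.100801 × 0.668 + 0.021 = 0.088335.

Unemployment rate after three months ≈ 8.83%.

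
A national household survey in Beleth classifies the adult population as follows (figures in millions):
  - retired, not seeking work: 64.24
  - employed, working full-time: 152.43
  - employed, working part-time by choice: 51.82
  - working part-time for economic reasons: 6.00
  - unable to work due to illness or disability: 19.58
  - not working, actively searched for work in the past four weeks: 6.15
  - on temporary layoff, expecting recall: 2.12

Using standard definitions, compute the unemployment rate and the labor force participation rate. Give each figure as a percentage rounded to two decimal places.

Unemployment rate ≈ 3.78%; labor force participation rate ≈ 72.28%.

Employed = 152.43 + 51.82 + 6.00 = 210.25 million (anyone who worked, including part-time for economic reasons, counts as employed).
Unemployed = 6.15 + 2.12 = 8.27 million (jobless and actively searching, or on temporary layoff).
Labor force = 210.25 + 8.27 = 218.52 million.
Not in labor force = 64.24 + 19.58 = 83.82 million (those not working and not actively searching are outside the labor force).
Civilian working-age population = 218.52 + 83.82 = 302.34 million.
Unemployment rate = 8.27 / 218.52 = 3.78%.
Labor force participation rate = 218.52 / 302.34 = 72.28%.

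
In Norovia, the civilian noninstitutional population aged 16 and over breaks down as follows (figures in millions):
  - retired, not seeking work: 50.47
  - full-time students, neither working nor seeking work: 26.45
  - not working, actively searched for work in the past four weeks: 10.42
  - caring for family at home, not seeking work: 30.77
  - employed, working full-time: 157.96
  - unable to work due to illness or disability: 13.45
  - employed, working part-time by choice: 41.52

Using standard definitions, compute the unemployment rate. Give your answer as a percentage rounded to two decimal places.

Employed = 157.96 + 41.52 = 199.48 million.
Unemployed = 10.42 million.
Labor force = 199.48 + 10.42 = 209.90 million.
Unemployment rate = 10.42 / 209.90 = 4.96%.

Unemployment rate ≈ 4.96%.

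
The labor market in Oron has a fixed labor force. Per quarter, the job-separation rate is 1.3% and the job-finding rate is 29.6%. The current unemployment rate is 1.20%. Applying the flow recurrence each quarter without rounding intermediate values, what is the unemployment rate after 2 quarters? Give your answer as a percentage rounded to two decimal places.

With a fixed labor force, u_{t+1} = u_t + s·(1−u_t) − f·u_t = u_t·(1−s−f) + s.
Here 1−s−f = 0.691 and s = 0.013.
u_1 = 0.012000 × 0.691 + 0.013 = 0.021292.
u_2 = 0.021292 × 0.691 + 0.013 = 0.027713.

Unemployment rate after two quarters ≈ 2.77%.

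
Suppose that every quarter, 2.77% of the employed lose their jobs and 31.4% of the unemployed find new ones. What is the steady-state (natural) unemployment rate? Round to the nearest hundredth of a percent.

Steady-state unemployment rate ≈ 8.11%.

At steady state the flows balance: s·E = f·U, so U/(E+U) = s/(s+f).
u* = 2.77 / (2.77 + 31.4) = 2.77 / 34.17 = 8.11%.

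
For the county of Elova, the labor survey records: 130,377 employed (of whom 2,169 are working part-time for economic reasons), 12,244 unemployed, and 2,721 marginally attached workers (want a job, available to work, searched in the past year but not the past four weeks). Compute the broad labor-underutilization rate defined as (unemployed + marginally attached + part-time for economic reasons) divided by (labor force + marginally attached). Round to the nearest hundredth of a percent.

Broad underutilization rate ≈ 11.79%.

Labor force = 130,377 + 12,244 = 142,621.
Numerator = 12,244 + 2,721 + 2,169 = 17,134.
Denominator = 142,621 + 2,721 = 145,342.
Broad rate = 17,134 / 145,342 = 11.79%.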